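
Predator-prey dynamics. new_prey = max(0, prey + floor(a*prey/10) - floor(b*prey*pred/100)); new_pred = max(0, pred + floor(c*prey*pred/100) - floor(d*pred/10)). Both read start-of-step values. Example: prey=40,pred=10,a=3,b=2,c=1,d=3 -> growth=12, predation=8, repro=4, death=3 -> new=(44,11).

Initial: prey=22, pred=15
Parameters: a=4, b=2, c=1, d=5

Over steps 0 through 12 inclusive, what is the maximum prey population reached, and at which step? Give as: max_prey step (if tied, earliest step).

Step 1: prey: 22+8-6=24; pred: 15+3-7=11
Step 2: prey: 24+9-5=28; pred: 11+2-5=8
Step 3: prey: 28+11-4=35; pred: 8+2-4=6
Step 4: prey: 35+14-4=45; pred: 6+2-3=5
Step 5: prey: 45+18-4=59; pred: 5+2-2=5
Step 6: prey: 59+23-5=77; pred: 5+2-2=5
Step 7: prey: 77+30-7=100; pred: 5+3-2=6
Step 8: prey: 100+40-12=128; pred: 6+6-3=9
Step 9: prey: 128+51-23=156; pred: 9+11-4=16
Step 10: prey: 156+62-49=169; pred: 16+24-8=32
Step 11: prey: 169+67-108=128; pred: 32+54-16=70
Step 12: prey: 128+51-179=0; pred: 70+89-35=124
Max prey = 169 at step 10

Answer: 169 10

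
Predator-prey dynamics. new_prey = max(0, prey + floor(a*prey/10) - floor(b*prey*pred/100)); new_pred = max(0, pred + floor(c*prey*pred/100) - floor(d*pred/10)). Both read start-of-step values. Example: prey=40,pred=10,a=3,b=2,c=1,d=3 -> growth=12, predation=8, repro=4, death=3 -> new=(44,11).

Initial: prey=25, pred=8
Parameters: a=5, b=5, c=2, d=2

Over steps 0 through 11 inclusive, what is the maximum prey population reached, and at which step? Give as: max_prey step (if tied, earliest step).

Step 1: prey: 25+12-10=27; pred: 8+4-1=11
Step 2: prey: 27+13-14=26; pred: 11+5-2=14
Step 3: prey: 26+13-18=21; pred: 14+7-2=19
Step 4: prey: 21+10-19=12; pred: 19+7-3=23
Step 5: prey: 12+6-13=5; pred: 23+5-4=24
Step 6: prey: 5+2-6=1; pred: 24+2-4=22
Step 7: prey: 1+0-1=0; pred: 22+0-4=18
Step 8: prey: 0+0-0=0; pred: 18+0-3=15
Step 9: prey: 0+0-0=0; pred: 15+0-3=12
Step 10: prey: 0+0-0=0; pred: 12+0-2=10
Step 11: prey: 0+0-0=0; pred: 10+0-2=8
Max prey = 27 at step 1

Answer: 27 1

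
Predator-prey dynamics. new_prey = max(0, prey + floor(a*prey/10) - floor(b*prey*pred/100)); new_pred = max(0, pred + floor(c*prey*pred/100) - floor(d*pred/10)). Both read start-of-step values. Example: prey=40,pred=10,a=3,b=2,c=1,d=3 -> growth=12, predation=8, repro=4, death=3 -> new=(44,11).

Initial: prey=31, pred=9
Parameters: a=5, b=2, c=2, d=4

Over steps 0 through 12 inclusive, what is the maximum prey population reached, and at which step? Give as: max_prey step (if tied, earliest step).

Step 1: prey: 31+15-5=41; pred: 9+5-3=11
Step 2: prey: 41+20-9=52; pred: 11+9-4=16
Step 3: prey: 52+26-16=62; pred: 16+16-6=26
Step 4: prey: 62+31-32=61; pred: 26+32-10=48
Step 5: prey: 61+30-58=33; pred: 48+58-19=87
Step 6: prey: 33+16-57=0; pred: 87+57-34=110
Step 7: prey: 0+0-0=0; pred: 110+0-44=66
Step 8: prey: 0+0-0=0; pred: 66+0-26=40
Step 9: prey: 0+0-0=0; pred: 40+0-16=24
Step 10: prey: 0+0-0=0; pred: 24+0-9=15
Step 11: prey: 0+0-0=0; pred: 15+0-6=9
Step 12: prey: 0+0-0=0; pred: 9+0-3=6
Max prey = 62 at step 3

Answer: 62 3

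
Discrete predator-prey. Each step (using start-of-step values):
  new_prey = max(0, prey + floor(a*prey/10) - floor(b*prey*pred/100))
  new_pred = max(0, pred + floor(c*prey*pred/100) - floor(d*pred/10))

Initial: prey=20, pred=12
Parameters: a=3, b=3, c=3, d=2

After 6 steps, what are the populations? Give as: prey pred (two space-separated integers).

Step 1: prey: 20+6-7=19; pred: 12+7-2=17
Step 2: prey: 19+5-9=15; pred: 17+9-3=23
Step 3: prey: 15+4-10=9; pred: 23+10-4=29
Step 4: prey: 9+2-7=4; pred: 29+7-5=31
Step 5: prey: 4+1-3=2; pred: 31+3-6=28
Step 6: prey: 2+0-1=1; pred: 28+1-5=24

Answer: 1 24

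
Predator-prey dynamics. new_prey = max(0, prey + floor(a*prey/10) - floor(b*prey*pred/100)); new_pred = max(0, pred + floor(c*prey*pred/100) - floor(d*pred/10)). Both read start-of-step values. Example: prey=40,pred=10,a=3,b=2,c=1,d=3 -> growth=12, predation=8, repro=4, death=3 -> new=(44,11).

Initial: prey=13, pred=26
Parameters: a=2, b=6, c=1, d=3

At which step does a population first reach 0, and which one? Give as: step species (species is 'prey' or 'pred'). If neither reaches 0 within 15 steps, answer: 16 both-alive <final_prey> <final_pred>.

Step 1: prey: 13+2-20=0; pred: 26+3-7=22
First extinction: prey at step 1

Answer: 1 prey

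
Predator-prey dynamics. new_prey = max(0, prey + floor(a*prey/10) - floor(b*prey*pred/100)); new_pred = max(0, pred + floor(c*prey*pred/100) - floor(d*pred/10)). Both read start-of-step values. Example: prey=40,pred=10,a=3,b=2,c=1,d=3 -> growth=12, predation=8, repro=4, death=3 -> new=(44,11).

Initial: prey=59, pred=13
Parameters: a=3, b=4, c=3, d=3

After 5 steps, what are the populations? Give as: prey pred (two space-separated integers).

Answer: 0 25

Derivation:
Step 1: prey: 59+17-30=46; pred: 13+23-3=33
Step 2: prey: 46+13-60=0; pred: 33+45-9=69
Step 3: prey: 0+0-0=0; pred: 69+0-20=49
Step 4: prey: 0+0-0=0; pred: 49+0-14=35
Step 5: prey: 0+0-0=0; pred: 35+0-10=25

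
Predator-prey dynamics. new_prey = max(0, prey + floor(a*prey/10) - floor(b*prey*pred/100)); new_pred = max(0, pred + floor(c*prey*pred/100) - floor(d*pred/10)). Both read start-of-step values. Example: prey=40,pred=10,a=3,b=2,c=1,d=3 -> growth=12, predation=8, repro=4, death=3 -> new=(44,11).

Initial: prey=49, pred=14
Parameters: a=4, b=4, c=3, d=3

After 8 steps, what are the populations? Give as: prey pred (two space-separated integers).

Answer: 0 10

Derivation:
Step 1: prey: 49+19-27=41; pred: 14+20-4=30
Step 2: prey: 41+16-49=8; pred: 30+36-9=57
Step 3: prey: 8+3-18=0; pred: 57+13-17=53
Step 4: prey: 0+0-0=0; pred: 53+0-15=38
Step 5: prey: 0+0-0=0; pred: 38+0-11=27
Step 6: prey: 0+0-0=0; pred: 27+0-8=19
Step 7: prey: 0+0-0=0; pred: 19+0-5=14
Step 8: prey: 0+0-0=0; pred: 14+0-4=10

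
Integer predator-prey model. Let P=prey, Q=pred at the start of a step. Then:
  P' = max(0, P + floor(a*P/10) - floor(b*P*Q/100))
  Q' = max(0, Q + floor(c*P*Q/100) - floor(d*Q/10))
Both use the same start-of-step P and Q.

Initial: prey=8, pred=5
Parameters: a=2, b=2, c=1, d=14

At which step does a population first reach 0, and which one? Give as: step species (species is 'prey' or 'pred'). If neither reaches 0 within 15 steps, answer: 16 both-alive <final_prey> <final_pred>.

Step 1: prey: 8+1-0=9; pred: 5+0-7=0
First extinction: pred at step 1

Answer: 1 pred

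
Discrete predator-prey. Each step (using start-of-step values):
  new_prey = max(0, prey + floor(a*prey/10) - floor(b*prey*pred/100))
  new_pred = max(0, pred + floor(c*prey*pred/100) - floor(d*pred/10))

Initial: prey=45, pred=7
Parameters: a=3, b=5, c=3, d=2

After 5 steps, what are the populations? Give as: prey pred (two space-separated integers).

Step 1: prey: 45+13-15=43; pred: 7+9-1=15
Step 2: prey: 43+12-32=23; pred: 15+19-3=31
Step 3: prey: 23+6-35=0; pred: 31+21-6=46
Step 4: prey: 0+0-0=0; pred: 46+0-9=37
Step 5: prey: 0+0-0=0; pred: 37+0-7=30

Answer: 0 30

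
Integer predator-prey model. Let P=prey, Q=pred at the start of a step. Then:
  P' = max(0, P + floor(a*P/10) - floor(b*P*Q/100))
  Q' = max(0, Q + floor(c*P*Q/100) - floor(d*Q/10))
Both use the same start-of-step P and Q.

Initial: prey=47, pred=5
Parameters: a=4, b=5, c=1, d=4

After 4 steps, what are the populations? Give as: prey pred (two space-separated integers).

Step 1: prey: 47+18-11=54; pred: 5+2-2=5
Step 2: prey: 54+21-13=62; pred: 5+2-2=5
Step 3: prey: 62+24-15=71; pred: 5+3-2=6
Step 4: prey: 71+28-21=78; pred: 6+4-2=8

Answer: 78 8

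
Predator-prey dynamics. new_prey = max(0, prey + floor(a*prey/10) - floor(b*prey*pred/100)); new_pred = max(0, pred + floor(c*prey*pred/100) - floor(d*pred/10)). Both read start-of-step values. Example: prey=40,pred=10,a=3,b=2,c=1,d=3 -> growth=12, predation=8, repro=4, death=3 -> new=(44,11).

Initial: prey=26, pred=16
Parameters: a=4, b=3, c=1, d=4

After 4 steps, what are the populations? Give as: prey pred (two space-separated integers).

Answer: 26 8

Derivation:
Step 1: prey: 26+10-12=24; pred: 16+4-6=14
Step 2: prey: 24+9-10=23; pred: 14+3-5=12
Step 3: prey: 23+9-8=24; pred: 12+2-4=10
Step 4: prey: 24+9-7=26; pred: 10+2-4=8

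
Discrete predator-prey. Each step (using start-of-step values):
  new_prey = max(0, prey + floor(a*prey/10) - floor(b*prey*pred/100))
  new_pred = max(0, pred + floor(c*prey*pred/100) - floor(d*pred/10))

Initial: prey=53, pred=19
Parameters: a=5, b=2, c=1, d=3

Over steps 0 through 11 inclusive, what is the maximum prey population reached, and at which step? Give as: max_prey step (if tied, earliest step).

Answer: 60 2

Derivation:
Step 1: prey: 53+26-20=59; pred: 19+10-5=24
Step 2: prey: 59+29-28=60; pred: 24+14-7=31
Step 3: prey: 60+30-37=53; pred: 31+18-9=40
Step 4: prey: 53+26-42=37; pred: 40+21-12=49
Step 5: prey: 37+18-36=19; pred: 49+18-14=53
Step 6: prey: 19+9-20=8; pred: 53+10-15=48
Step 7: prey: 8+4-7=5; pred: 48+3-14=37
Step 8: prey: 5+2-3=4; pred: 37+1-11=27
Step 9: prey: 4+2-2=4; pred: 27+1-8=20
Step 10: prey: 4+2-1=5; pred: 20+0-6=14
Step 11: prey: 5+2-1=6; pred: 14+0-4=10
Max prey = 60 at step 2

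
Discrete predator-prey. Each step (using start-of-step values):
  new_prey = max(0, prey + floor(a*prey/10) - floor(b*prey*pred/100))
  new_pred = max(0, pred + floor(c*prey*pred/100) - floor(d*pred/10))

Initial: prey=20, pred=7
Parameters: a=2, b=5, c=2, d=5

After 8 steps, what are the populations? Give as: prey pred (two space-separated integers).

Answer: 24 1

Derivation:
Step 1: prey: 20+4-7=17; pred: 7+2-3=6
Step 2: prey: 17+3-5=15; pred: 6+2-3=5
Step 3: prey: 15+3-3=15; pred: 5+1-2=4
Step 4: prey: 15+3-3=15; pred: 4+1-2=3
Step 5: prey: 15+3-2=16; pred: 3+0-1=2
Step 6: prey: 16+3-1=18; pred: 2+0-1=1
Step 7: prey: 18+3-0=21; pred: 1+0-0=1
Step 8: prey: 21+4-1=24; pred: 1+0-0=1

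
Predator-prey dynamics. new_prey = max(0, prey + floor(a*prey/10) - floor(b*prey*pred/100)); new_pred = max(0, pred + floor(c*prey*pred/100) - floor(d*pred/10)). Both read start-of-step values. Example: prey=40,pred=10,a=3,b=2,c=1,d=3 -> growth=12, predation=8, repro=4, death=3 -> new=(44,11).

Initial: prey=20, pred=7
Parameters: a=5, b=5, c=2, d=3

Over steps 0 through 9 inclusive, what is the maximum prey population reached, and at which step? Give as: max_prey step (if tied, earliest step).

Answer: 29 3

Derivation:
Step 1: prey: 20+10-7=23; pred: 7+2-2=7
Step 2: prey: 23+11-8=26; pred: 7+3-2=8
Step 3: prey: 26+13-10=29; pred: 8+4-2=10
Step 4: prey: 29+14-14=29; pred: 10+5-3=12
Step 5: prey: 29+14-17=26; pred: 12+6-3=15
Step 6: prey: 26+13-19=20; pred: 15+7-4=18
Step 7: prey: 20+10-18=12; pred: 18+7-5=20
Step 8: prey: 12+6-12=6; pred: 20+4-6=18
Step 9: prey: 6+3-5=4; pred: 18+2-5=15
Max prey = 29 at step 3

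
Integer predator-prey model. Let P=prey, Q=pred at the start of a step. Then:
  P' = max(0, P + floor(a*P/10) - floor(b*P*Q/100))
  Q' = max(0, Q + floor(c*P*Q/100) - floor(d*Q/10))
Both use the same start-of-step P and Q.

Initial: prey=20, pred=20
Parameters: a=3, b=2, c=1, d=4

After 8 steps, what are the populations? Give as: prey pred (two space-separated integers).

Step 1: prey: 20+6-8=18; pred: 20+4-8=16
Step 2: prey: 18+5-5=18; pred: 16+2-6=12
Step 3: prey: 18+5-4=19; pred: 12+2-4=10
Step 4: prey: 19+5-3=21; pred: 10+1-4=7
Step 5: prey: 21+6-2=25; pred: 7+1-2=6
Step 6: prey: 25+7-3=29; pred: 6+1-2=5
Step 7: prey: 29+8-2=35; pred: 5+1-2=4
Step 8: prey: 35+10-2=43; pred: 4+1-1=4

Answer: 43 4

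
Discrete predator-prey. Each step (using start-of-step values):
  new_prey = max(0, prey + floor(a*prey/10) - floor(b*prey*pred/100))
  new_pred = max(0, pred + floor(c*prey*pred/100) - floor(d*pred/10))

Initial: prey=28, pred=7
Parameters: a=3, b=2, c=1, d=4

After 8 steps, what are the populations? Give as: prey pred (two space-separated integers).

Answer: 112 15

Derivation:
Step 1: prey: 28+8-3=33; pred: 7+1-2=6
Step 2: prey: 33+9-3=39; pred: 6+1-2=5
Step 3: prey: 39+11-3=47; pred: 5+1-2=4
Step 4: prey: 47+14-3=58; pred: 4+1-1=4
Step 5: prey: 58+17-4=71; pred: 4+2-1=5
Step 6: prey: 71+21-7=85; pred: 5+3-2=6
Step 7: prey: 85+25-10=100; pred: 6+5-2=9
Step 8: prey: 100+30-18=112; pred: 9+9-3=15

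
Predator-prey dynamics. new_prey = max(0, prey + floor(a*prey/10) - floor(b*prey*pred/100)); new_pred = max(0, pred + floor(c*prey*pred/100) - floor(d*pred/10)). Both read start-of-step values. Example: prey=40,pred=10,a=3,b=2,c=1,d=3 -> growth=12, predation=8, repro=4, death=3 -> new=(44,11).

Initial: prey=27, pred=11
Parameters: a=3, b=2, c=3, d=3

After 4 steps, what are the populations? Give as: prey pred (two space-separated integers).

Answer: 11 60

Derivation:
Step 1: prey: 27+8-5=30; pred: 11+8-3=16
Step 2: prey: 30+9-9=30; pred: 16+14-4=26
Step 3: prey: 30+9-15=24; pred: 26+23-7=42
Step 4: prey: 24+7-20=11; pred: 42+30-12=60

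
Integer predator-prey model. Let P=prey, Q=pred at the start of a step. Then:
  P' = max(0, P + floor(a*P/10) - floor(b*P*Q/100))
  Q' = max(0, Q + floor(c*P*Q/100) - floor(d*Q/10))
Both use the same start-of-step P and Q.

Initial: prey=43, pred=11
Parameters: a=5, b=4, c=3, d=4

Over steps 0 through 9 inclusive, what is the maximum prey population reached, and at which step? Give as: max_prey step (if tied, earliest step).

Step 1: prey: 43+21-18=46; pred: 11+14-4=21
Step 2: prey: 46+23-38=31; pred: 21+28-8=41
Step 3: prey: 31+15-50=0; pred: 41+38-16=63
Step 4: prey: 0+0-0=0; pred: 63+0-25=38
Step 5: prey: 0+0-0=0; pred: 38+0-15=23
Step 6: prey: 0+0-0=0; pred: 23+0-9=14
Step 7: prey: 0+0-0=0; pred: 14+0-5=9
Step 8: prey: 0+0-0=0; pred: 9+0-3=6
Step 9: prey: 0+0-0=0; pred: 6+0-2=4
Max prey = 46 at step 1

Answer: 46 1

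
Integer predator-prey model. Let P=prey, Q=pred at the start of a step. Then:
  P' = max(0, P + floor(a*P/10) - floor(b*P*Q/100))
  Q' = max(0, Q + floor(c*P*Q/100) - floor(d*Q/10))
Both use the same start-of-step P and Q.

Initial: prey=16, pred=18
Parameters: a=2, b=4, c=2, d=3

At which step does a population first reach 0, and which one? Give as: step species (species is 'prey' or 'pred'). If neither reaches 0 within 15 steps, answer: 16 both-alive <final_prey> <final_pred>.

Step 1: prey: 16+3-11=8; pred: 18+5-5=18
Step 2: prey: 8+1-5=4; pred: 18+2-5=15
Step 3: prey: 4+0-2=2; pred: 15+1-4=12
Step 4: prey: 2+0-0=2; pred: 12+0-3=9
Step 5: prey: 2+0-0=2; pred: 9+0-2=7
Step 6: prey: 2+0-0=2; pred: 7+0-2=5
Step 7: prey: 2+0-0=2; pred: 5+0-1=4
Step 8: prey: 2+0-0=2; pred: 4+0-1=3
Step 9: prey: 2+0-0=2; pred: 3+0-0=3
Steps 10-15: state stable at prey=2, pred=3 (no change)
No extinction within 15 steps

Answer: 16 both-alive 2 3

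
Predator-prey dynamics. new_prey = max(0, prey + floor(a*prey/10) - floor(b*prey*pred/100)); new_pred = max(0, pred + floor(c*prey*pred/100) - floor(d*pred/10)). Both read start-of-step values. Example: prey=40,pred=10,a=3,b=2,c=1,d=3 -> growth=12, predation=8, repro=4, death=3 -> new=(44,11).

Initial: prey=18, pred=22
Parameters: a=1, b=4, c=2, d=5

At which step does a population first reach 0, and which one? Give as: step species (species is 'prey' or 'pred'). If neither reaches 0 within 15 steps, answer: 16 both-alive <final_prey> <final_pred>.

Answer: 16 both-alive 2 1

Derivation:
Step 1: prey: 18+1-15=4; pred: 22+7-11=18
Step 2: prey: 4+0-2=2; pred: 18+1-9=10
Step 3: prey: 2+0-0=2; pred: 10+0-5=5
Step 4: prey: 2+0-0=2; pred: 5+0-2=3
Step 5: prey: 2+0-0=2; pred: 3+0-1=2
Step 6: prey: 2+0-0=2; pred: 2+0-1=1
Step 7: prey: 2+0-0=2; pred: 1+0-0=1
Steps 8-15: state stable at prey=2, pred=1 (no change)
No extinction within 15 steps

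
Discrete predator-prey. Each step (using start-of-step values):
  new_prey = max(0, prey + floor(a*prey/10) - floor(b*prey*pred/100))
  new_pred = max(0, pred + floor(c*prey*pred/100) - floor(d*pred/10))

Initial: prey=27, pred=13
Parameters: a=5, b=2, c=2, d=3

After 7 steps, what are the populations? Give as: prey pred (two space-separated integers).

Step 1: prey: 27+13-7=33; pred: 13+7-3=17
Step 2: prey: 33+16-11=38; pred: 17+11-5=23
Step 3: prey: 38+19-17=40; pred: 23+17-6=34
Step 4: prey: 40+20-27=33; pred: 34+27-10=51
Step 5: prey: 33+16-33=16; pred: 51+33-15=69
Step 6: prey: 16+8-22=2; pred: 69+22-20=71
Step 7: prey: 2+1-2=1; pred: 71+2-21=52

Answer: 1 52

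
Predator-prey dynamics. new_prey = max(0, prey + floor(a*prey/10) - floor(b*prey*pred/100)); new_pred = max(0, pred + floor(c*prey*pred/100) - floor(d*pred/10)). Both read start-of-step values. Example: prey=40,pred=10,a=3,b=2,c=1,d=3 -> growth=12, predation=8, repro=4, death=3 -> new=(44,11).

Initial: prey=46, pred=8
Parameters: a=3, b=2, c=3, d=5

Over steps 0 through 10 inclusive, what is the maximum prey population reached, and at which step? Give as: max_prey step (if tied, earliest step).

Answer: 52 1

Derivation:
Step 1: prey: 46+13-7=52; pred: 8+11-4=15
Step 2: prey: 52+15-15=52; pred: 15+23-7=31
Step 3: prey: 52+15-32=35; pred: 31+48-15=64
Step 4: prey: 35+10-44=1; pred: 64+67-32=99
Step 5: prey: 1+0-1=0; pred: 99+2-49=52
Step 6: prey: 0+0-0=0; pred: 52+0-26=26
Step 7: prey: 0+0-0=0; pred: 26+0-13=13
Step 8: prey: 0+0-0=0; pred: 13+0-6=7
Step 9: prey: 0+0-0=0; pred: 7+0-3=4
Step 10: prey: 0+0-0=0; pred: 4+0-2=2
Max prey = 52 at step 1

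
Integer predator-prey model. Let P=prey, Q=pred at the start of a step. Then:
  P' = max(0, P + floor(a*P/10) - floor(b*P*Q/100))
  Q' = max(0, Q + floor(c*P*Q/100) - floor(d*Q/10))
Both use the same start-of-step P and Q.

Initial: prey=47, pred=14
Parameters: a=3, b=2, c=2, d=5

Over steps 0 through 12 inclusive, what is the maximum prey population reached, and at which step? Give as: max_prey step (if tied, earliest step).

Answer: 48 1

Derivation:
Step 1: prey: 47+14-13=48; pred: 14+13-7=20
Step 2: prey: 48+14-19=43; pred: 20+19-10=29
Step 3: prey: 43+12-24=31; pred: 29+24-14=39
Step 4: prey: 31+9-24=16; pred: 39+24-19=44
Step 5: prey: 16+4-14=6; pred: 44+14-22=36
Step 6: prey: 6+1-4=3; pred: 36+4-18=22
Step 7: prey: 3+0-1=2; pred: 22+1-11=12
Step 8: prey: 2+0-0=2; pred: 12+0-6=6
Step 9: prey: 2+0-0=2; pred: 6+0-3=3
Step 10: prey: 2+0-0=2; pred: 3+0-1=2
Step 11: prey: 2+0-0=2; pred: 2+0-1=1
Step 12: prey: 2+0-0=2; pred: 1+0-0=1
Max prey = 48 at step 1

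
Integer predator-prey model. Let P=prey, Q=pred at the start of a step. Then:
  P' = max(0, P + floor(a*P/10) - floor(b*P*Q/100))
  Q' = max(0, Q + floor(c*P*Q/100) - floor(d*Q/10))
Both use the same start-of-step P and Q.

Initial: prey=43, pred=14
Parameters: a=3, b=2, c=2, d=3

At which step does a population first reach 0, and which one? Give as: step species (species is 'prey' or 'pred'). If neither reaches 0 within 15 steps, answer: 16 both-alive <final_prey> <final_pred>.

Step 1: prey: 43+12-12=43; pred: 14+12-4=22
Step 2: prey: 43+12-18=37; pred: 22+18-6=34
Step 3: prey: 37+11-25=23; pred: 34+25-10=49
Step 4: prey: 23+6-22=7; pred: 49+22-14=57
Step 5: prey: 7+2-7=2; pred: 57+7-17=47
Step 6: prey: 2+0-1=1; pred: 47+1-14=34
Step 7: prey: 1+0-0=1; pred: 34+0-10=24
Step 8: prey: 1+0-0=1; pred: 24+0-7=17
Step 9: prey: 1+0-0=1; pred: 17+0-5=12
Step 10: prey: 1+0-0=1; pred: 12+0-3=9
Step 11: prey: 1+0-0=1; pred: 9+0-2=7
Step 12: prey: 1+0-0=1; pred: 7+0-2=5
Step 13: prey: 1+0-0=1; pred: 5+0-1=4
Step 14: prey: 1+0-0=1; pred: 4+0-1=3
Step 15: prey: 1+0-0=1; pred: 3+0-0=3
No extinction within 15 steps

Answer: 16 both-alive 1 3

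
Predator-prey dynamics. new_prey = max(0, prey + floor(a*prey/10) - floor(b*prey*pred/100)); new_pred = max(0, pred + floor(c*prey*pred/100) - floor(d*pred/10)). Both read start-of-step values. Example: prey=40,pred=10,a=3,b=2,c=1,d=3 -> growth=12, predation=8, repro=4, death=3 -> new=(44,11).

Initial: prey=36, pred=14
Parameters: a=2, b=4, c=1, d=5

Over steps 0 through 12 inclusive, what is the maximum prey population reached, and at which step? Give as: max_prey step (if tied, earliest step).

Answer: 43 12

Derivation:
Step 1: prey: 36+7-20=23; pred: 14+5-7=12
Step 2: prey: 23+4-11=16; pred: 12+2-6=8
Step 3: prey: 16+3-5=14; pred: 8+1-4=5
Step 4: prey: 14+2-2=14; pred: 5+0-2=3
Step 5: prey: 14+2-1=15; pred: 3+0-1=2
Step 6: prey: 15+3-1=17; pred: 2+0-1=1
Step 7: prey: 17+3-0=20; pred: 1+0-0=1
Step 8: prey: 20+4-0=24; pred: 1+0-0=1
Step 9: prey: 24+4-0=28; pred: 1+0-0=1
Step 10: prey: 28+5-1=32; pred: 1+0-0=1
Step 11: prey: 32+6-1=37; pred: 1+0-0=1
Step 12: prey: 37+7-1=43; pred: 1+0-0=1
Max prey = 43 at step 12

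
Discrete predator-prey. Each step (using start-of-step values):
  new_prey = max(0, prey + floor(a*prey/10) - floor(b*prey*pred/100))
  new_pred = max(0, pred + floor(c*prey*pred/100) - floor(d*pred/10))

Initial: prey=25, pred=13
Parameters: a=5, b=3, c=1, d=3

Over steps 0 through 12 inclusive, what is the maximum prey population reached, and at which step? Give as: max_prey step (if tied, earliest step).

Step 1: prey: 25+12-9=28; pred: 13+3-3=13
Step 2: prey: 28+14-10=32; pred: 13+3-3=13
Step 3: prey: 32+16-12=36; pred: 13+4-3=14
Step 4: prey: 36+18-15=39; pred: 14+5-4=15
Step 5: prey: 39+19-17=41; pred: 15+5-4=16
Step 6: prey: 41+20-19=42; pred: 16+6-4=18
Step 7: prey: 42+21-22=41; pred: 18+7-5=20
Step 8: prey: 41+20-24=37; pred: 20+8-6=22
Step 9: prey: 37+18-24=31; pred: 22+8-6=24
Step 10: prey: 31+15-22=24; pred: 24+7-7=24
Step 11: prey: 24+12-17=19; pred: 24+5-7=22
Step 12: prey: 19+9-12=16; pred: 22+4-6=20
Max prey = 42 at step 6

Answer: 42 6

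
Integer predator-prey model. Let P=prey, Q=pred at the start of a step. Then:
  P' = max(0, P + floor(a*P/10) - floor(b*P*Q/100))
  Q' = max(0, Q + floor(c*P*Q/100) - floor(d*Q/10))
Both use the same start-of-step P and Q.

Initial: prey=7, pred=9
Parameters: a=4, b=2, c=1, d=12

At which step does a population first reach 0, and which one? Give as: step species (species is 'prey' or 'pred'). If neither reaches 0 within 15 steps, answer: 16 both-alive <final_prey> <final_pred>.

Answer: 1 pred

Derivation:
Step 1: prey: 7+2-1=8; pred: 9+0-10=0
First extinction: pred at step 1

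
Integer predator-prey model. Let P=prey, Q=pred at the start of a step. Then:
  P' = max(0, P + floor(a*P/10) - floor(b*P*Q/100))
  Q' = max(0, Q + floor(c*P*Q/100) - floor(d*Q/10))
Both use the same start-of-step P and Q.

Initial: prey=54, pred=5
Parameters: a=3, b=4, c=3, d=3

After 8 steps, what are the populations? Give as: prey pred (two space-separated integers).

Answer: 0 14

Derivation:
Step 1: prey: 54+16-10=60; pred: 5+8-1=12
Step 2: prey: 60+18-28=50; pred: 12+21-3=30
Step 3: prey: 50+15-60=5; pred: 30+45-9=66
Step 4: prey: 5+1-13=0; pred: 66+9-19=56
Step 5: prey: 0+0-0=0; pred: 56+0-16=40
Step 6: prey: 0+0-0=0; pred: 40+0-12=28
Step 7: prey: 0+0-0=0; pred: 28+0-8=20
Step 8: prey: 0+0-0=0; pred: 20+0-6=14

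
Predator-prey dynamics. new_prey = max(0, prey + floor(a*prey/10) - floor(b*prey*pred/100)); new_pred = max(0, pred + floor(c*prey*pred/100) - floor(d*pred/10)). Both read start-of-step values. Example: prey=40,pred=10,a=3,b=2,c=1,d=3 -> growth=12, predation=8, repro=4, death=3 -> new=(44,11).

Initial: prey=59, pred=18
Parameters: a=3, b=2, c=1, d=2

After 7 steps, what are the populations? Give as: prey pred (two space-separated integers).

Answer: 1 29

Derivation:
Step 1: prey: 59+17-21=55; pred: 18+10-3=25
Step 2: prey: 55+16-27=44; pred: 25+13-5=33
Step 3: prey: 44+13-29=28; pred: 33+14-6=41
Step 4: prey: 28+8-22=14; pred: 41+11-8=44
Step 5: prey: 14+4-12=6; pred: 44+6-8=42
Step 6: prey: 6+1-5=2; pred: 42+2-8=36
Step 7: prey: 2+0-1=1; pred: 36+0-7=29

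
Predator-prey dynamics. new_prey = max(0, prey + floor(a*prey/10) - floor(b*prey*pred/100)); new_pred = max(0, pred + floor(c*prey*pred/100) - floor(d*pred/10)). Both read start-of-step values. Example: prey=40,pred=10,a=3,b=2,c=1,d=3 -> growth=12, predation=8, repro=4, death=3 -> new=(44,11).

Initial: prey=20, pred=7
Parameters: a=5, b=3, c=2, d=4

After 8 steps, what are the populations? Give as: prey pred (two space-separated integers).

Answer: 0 52

Derivation:
Step 1: prey: 20+10-4=26; pred: 7+2-2=7
Step 2: prey: 26+13-5=34; pred: 7+3-2=8
Step 3: prey: 34+17-8=43; pred: 8+5-3=10
Step 4: prey: 43+21-12=52; pred: 10+8-4=14
Step 5: prey: 52+26-21=57; pred: 14+14-5=23
Step 6: prey: 57+28-39=46; pred: 23+26-9=40
Step 7: prey: 46+23-55=14; pred: 40+36-16=60
Step 8: prey: 14+7-25=0; pred: 60+16-24=52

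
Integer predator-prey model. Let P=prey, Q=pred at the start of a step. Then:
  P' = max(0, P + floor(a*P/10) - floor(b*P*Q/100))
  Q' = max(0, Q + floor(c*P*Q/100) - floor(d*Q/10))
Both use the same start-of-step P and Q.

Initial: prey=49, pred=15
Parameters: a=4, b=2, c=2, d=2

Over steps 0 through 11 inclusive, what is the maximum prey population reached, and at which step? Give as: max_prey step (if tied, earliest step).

Answer: 54 1

Derivation:
Step 1: prey: 49+19-14=54; pred: 15+14-3=26
Step 2: prey: 54+21-28=47; pred: 26+28-5=49
Step 3: prey: 47+18-46=19; pred: 49+46-9=86
Step 4: prey: 19+7-32=0; pred: 86+32-17=101
Step 5: prey: 0+0-0=0; pred: 101+0-20=81
Step 6: prey: 0+0-0=0; pred: 81+0-16=65
Step 7: prey: 0+0-0=0; pred: 65+0-13=52
Step 8: prey: 0+0-0=0; pred: 52+0-10=42
Step 9: prey: 0+0-0=0; pred: 42+0-8=34
Step 10: prey: 0+0-0=0; pred: 34+0-6=28
Step 11: prey: 0+0-0=0; pred: 28+0-5=23
Max prey = 54 at step 1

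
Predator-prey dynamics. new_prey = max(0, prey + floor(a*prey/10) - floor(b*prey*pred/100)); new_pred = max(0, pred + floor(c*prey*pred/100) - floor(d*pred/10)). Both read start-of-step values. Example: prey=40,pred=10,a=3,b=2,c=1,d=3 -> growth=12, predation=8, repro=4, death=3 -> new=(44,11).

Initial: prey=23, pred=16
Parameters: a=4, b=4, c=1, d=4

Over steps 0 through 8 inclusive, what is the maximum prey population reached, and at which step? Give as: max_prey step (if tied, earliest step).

Step 1: prey: 23+9-14=18; pred: 16+3-6=13
Step 2: prey: 18+7-9=16; pred: 13+2-5=10
Step 3: prey: 16+6-6=16; pred: 10+1-4=7
Step 4: prey: 16+6-4=18; pred: 7+1-2=6
Step 5: prey: 18+7-4=21; pred: 6+1-2=5
Step 6: prey: 21+8-4=25; pred: 5+1-2=4
Step 7: prey: 25+10-4=31; pred: 4+1-1=4
Step 8: prey: 31+12-4=39; pred: 4+1-1=4
Max prey = 39 at step 8

Answer: 39 8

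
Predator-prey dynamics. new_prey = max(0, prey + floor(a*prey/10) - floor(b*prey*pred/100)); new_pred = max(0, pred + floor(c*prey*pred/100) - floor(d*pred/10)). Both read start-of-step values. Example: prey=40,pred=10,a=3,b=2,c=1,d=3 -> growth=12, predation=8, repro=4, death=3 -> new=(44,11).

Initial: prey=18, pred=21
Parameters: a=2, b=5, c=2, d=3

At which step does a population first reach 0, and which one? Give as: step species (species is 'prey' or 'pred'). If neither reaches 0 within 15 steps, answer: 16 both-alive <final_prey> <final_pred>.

Step 1: prey: 18+3-18=3; pred: 21+7-6=22
Step 2: prey: 3+0-3=0; pred: 22+1-6=17
First extinction: prey at step 2

Answer: 2 prey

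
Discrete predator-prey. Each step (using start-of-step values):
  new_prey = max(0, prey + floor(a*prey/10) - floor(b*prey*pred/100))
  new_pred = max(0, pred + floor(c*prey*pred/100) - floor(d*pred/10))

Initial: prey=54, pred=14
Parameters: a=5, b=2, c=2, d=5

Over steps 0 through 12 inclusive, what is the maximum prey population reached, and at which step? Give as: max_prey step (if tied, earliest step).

Step 1: prey: 54+27-15=66; pred: 14+15-7=22
Step 2: prey: 66+33-29=70; pred: 22+29-11=40
Step 3: prey: 70+35-56=49; pred: 40+56-20=76
Step 4: prey: 49+24-74=0; pred: 76+74-38=112
Step 5: prey: 0+0-0=0; pred: 112+0-56=56
Step 6: prey: 0+0-0=0; pred: 56+0-28=28
Step 7: prey: 0+0-0=0; pred: 28+0-14=14
Step 8: prey: 0+0-0=0; pred: 14+0-7=7
Step 9: prey: 0+0-0=0; pred: 7+0-3=4
Step 10: prey: 0+0-0=0; pred: 4+0-2=2
Step 11: prey: 0+0-0=0; pred: 2+0-1=1
Step 12: prey: 0+0-0=0; pred: 1+0-0=1
Max prey = 70 at step 2

Answer: 70 2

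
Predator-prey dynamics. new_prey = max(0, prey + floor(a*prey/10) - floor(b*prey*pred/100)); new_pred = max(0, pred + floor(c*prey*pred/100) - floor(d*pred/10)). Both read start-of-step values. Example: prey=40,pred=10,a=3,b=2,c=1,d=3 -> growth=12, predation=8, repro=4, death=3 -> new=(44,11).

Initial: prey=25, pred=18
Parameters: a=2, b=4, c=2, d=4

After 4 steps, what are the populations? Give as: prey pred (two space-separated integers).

Answer: 2 7

Derivation:
Step 1: prey: 25+5-18=12; pred: 18+9-7=20
Step 2: prey: 12+2-9=5; pred: 20+4-8=16
Step 3: prey: 5+1-3=3; pred: 16+1-6=11
Step 4: prey: 3+0-1=2; pred: 11+0-4=7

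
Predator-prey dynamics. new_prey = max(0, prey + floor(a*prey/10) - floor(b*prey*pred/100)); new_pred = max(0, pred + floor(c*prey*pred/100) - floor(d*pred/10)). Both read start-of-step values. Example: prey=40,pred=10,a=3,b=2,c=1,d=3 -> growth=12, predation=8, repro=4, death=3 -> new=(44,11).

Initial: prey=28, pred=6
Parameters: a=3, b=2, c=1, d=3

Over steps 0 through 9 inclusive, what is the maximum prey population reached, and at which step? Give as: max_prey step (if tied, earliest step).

Answer: 68 7

Derivation:
Step 1: prey: 28+8-3=33; pred: 6+1-1=6
Step 2: prey: 33+9-3=39; pred: 6+1-1=6
Step 3: prey: 39+11-4=46; pred: 6+2-1=7
Step 4: prey: 46+13-6=53; pred: 7+3-2=8
Step 5: prey: 53+15-8=60; pred: 8+4-2=10
Step 6: prey: 60+18-12=66; pred: 10+6-3=13
Step 7: prey: 66+19-17=68; pred: 13+8-3=18
Step 8: prey: 68+20-24=64; pred: 18+12-5=25
Step 9: prey: 64+19-32=51; pred: 25+16-7=34
Max prey = 68 at step 7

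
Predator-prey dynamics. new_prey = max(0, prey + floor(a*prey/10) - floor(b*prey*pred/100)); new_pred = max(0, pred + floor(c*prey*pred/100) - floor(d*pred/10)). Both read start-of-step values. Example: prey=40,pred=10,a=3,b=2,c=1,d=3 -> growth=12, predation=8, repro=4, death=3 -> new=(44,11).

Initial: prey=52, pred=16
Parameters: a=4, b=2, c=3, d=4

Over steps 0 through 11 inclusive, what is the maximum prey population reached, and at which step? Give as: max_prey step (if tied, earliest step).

Step 1: prey: 52+20-16=56; pred: 16+24-6=34
Step 2: prey: 56+22-38=40; pred: 34+57-13=78
Step 3: prey: 40+16-62=0; pred: 78+93-31=140
Step 4: prey: 0+0-0=0; pred: 140+0-56=84
Step 5: prey: 0+0-0=0; pred: 84+0-33=51
Step 6: prey: 0+0-0=0; pred: 51+0-20=31
Step 7: prey: 0+0-0=0; pred: 31+0-12=19
Step 8: prey: 0+0-0=0; pred: 19+0-7=12
Step 9: prey: 0+0-0=0; pred: 12+0-4=8
Step 10: prey: 0+0-0=0; pred: 8+0-3=5
Step 11: prey: 0+0-0=0; pred: 5+0-2=3
Max prey = 56 at step 1

Answer: 56 1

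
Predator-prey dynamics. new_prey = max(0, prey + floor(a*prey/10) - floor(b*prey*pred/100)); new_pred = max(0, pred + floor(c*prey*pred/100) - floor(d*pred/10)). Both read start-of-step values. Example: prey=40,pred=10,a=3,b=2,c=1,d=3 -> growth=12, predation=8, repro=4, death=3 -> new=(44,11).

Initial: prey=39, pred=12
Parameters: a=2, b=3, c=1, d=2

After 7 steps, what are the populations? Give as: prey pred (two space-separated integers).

Answer: 5 12

Derivation:
Step 1: prey: 39+7-14=32; pred: 12+4-2=14
Step 2: prey: 32+6-13=25; pred: 14+4-2=16
Step 3: prey: 25+5-12=18; pred: 16+4-3=17
Step 4: prey: 18+3-9=12; pred: 17+3-3=17
Step 5: prey: 12+2-6=8; pred: 17+2-3=16
Step 6: prey: 8+1-3=6; pred: 16+1-3=14
Step 7: prey: 6+1-2=5; pred: 14+0-2=12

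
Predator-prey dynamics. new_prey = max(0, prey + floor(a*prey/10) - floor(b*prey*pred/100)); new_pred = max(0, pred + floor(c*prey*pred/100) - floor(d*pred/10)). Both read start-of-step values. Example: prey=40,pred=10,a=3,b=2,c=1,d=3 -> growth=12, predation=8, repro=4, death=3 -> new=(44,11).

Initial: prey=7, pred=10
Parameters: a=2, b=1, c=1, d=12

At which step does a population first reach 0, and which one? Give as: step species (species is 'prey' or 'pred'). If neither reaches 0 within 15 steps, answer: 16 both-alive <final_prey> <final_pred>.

Step 1: prey: 7+1-0=8; pred: 10+0-12=0
First extinction: pred at step 1

Answer: 1 pred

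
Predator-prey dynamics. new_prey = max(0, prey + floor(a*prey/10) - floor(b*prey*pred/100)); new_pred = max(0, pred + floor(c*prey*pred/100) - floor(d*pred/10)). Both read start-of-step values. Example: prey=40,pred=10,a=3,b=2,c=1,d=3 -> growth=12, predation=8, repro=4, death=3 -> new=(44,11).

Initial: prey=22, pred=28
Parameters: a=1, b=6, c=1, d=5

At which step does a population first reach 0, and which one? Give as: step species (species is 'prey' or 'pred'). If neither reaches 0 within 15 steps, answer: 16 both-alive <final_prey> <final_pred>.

Answer: 1 prey

Derivation:
Step 1: prey: 22+2-36=0; pred: 28+6-14=20
First extinction: prey at step 1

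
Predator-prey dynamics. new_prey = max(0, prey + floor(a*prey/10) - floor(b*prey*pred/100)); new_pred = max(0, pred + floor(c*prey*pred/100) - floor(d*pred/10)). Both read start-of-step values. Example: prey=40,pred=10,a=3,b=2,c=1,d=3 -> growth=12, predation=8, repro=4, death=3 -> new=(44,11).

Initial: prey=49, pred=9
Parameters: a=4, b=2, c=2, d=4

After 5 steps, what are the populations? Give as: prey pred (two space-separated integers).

Step 1: prey: 49+19-8=60; pred: 9+8-3=14
Step 2: prey: 60+24-16=68; pred: 14+16-5=25
Step 3: prey: 68+27-34=61; pred: 25+34-10=49
Step 4: prey: 61+24-59=26; pred: 49+59-19=89
Step 5: prey: 26+10-46=0; pred: 89+46-35=100

Answer: 0 100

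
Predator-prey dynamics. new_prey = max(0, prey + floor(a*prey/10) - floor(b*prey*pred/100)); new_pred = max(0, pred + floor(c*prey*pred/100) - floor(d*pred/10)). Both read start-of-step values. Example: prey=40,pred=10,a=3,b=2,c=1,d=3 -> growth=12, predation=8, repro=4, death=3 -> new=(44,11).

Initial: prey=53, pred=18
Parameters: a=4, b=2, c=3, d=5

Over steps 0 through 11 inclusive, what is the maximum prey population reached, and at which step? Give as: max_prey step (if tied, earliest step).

Answer: 55 1

Derivation:
Step 1: prey: 53+21-19=55; pred: 18+28-9=37
Step 2: prey: 55+22-40=37; pred: 37+61-18=80
Step 3: prey: 37+14-59=0; pred: 80+88-40=128
Step 4: prey: 0+0-0=0; pred: 128+0-64=64
Step 5: prey: 0+0-0=0; pred: 64+0-32=32
Step 6: prey: 0+0-0=0; pred: 32+0-16=16
Step 7: prey: 0+0-0=0; pred: 16+0-8=8
Step 8: prey: 0+0-0=0; pred: 8+0-4=4
Step 9: prey: 0+0-0=0; pred: 4+0-2=2
Step 10: prey: 0+0-0=0; pred: 2+0-1=1
Step 11: prey: 0+0-0=0; pred: 1+0-0=1
Max prey = 55 at step 1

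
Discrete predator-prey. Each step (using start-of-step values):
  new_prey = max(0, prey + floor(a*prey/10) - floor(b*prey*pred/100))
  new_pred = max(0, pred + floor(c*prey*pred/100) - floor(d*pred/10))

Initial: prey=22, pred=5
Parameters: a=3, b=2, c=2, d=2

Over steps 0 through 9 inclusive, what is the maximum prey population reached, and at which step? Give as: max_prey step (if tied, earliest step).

Answer: 38 4

Derivation:
Step 1: prey: 22+6-2=26; pred: 5+2-1=6
Step 2: prey: 26+7-3=30; pred: 6+3-1=8
Step 3: prey: 30+9-4=35; pred: 8+4-1=11
Step 4: prey: 35+10-7=38; pred: 11+7-2=16
Step 5: prey: 38+11-12=37; pred: 16+12-3=25
Step 6: prey: 37+11-18=30; pred: 25+18-5=38
Step 7: prey: 30+9-22=17; pred: 38+22-7=53
Step 8: prey: 17+5-18=4; pred: 53+18-10=61
Step 9: prey: 4+1-4=1; pred: 61+4-12=53
Max prey = 38 at step 4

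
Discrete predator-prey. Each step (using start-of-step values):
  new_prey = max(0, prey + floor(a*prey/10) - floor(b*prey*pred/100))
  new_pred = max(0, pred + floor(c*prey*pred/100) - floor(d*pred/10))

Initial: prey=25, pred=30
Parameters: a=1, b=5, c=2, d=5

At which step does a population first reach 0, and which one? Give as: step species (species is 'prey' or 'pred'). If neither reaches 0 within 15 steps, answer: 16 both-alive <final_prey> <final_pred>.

Answer: 1 prey

Derivation:
Step 1: prey: 25+2-37=0; pred: 30+15-15=30
First extinction: prey at step 1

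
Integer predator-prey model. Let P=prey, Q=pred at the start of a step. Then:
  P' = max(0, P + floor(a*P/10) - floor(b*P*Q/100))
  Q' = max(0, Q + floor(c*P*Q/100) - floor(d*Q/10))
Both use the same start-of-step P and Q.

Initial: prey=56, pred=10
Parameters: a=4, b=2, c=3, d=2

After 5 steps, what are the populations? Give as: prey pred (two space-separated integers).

Step 1: prey: 56+22-11=67; pred: 10+16-2=24
Step 2: prey: 67+26-32=61; pred: 24+48-4=68
Step 3: prey: 61+24-82=3; pred: 68+124-13=179
Step 4: prey: 3+1-10=0; pred: 179+16-35=160
Step 5: prey: 0+0-0=0; pred: 160+0-32=128

Answer: 0 128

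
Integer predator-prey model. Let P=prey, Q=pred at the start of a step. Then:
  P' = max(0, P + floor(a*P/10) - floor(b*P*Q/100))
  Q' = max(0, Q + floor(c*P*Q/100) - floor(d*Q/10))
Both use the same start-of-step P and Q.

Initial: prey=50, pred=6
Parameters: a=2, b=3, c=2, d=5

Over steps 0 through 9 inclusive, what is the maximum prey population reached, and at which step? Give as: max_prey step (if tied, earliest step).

Step 1: prey: 50+10-9=51; pred: 6+6-3=9
Step 2: prey: 51+10-13=48; pred: 9+9-4=14
Step 3: prey: 48+9-20=37; pred: 14+13-7=20
Step 4: prey: 37+7-22=22; pred: 20+14-10=24
Step 5: prey: 22+4-15=11; pred: 24+10-12=22
Step 6: prey: 11+2-7=6; pred: 22+4-11=15
Step 7: prey: 6+1-2=5; pred: 15+1-7=9
Step 8: prey: 5+1-1=5; pred: 9+0-4=5
Step 9: prey: 5+1-0=6; pred: 5+0-2=3
Max prey = 51 at step 1

Answer: 51 1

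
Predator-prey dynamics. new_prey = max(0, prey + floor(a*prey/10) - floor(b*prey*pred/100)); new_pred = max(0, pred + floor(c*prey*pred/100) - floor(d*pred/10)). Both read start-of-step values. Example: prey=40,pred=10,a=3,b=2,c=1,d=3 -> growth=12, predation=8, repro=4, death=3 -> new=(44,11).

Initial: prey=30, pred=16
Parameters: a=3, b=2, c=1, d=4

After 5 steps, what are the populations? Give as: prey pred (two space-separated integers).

Step 1: prey: 30+9-9=30; pred: 16+4-6=14
Step 2: prey: 30+9-8=31; pred: 14+4-5=13
Step 3: prey: 31+9-8=32; pred: 13+4-5=12
Step 4: prey: 32+9-7=34; pred: 12+3-4=11
Step 5: prey: 34+10-7=37; pred: 11+3-4=10

Answer: 37 10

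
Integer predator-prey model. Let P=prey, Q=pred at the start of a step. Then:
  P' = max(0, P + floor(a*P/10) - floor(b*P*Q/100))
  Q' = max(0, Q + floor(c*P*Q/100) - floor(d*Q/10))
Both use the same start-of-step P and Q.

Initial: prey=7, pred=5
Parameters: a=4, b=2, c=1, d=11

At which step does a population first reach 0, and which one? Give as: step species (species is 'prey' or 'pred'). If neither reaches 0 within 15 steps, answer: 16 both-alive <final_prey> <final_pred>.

Answer: 1 pred

Derivation:
Step 1: prey: 7+2-0=9; pred: 5+0-5=0
First extinction: pred at step 1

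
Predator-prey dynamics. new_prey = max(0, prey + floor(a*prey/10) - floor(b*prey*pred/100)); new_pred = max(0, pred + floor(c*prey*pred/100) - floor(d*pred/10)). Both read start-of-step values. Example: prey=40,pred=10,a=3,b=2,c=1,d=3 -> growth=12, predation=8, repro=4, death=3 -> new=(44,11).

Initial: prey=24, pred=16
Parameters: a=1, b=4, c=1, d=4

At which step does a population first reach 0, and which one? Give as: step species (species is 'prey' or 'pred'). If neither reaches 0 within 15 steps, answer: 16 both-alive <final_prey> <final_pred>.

Step 1: prey: 24+2-15=11; pred: 16+3-6=13
Step 2: prey: 11+1-5=7; pred: 13+1-5=9
Step 3: prey: 7+0-2=5; pred: 9+0-3=6
Step 4: prey: 5+0-1=4; pred: 6+0-2=4
Step 5: prey: 4+0-0=4; pred: 4+0-1=3
Step 6: prey: 4+0-0=4; pred: 3+0-1=2
Step 7: prey: 4+0-0=4; pred: 2+0-0=2
Steps 8-15: state stable at prey=4, pred=2 (no change)
No extinction within 15 steps

Answer: 16 both-alive 4 2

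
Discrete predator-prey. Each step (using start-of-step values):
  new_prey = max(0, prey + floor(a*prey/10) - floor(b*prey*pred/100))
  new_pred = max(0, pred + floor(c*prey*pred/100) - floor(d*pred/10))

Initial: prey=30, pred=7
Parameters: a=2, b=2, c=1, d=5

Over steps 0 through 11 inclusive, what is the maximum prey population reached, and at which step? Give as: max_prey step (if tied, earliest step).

Answer: 102 11

Derivation:
Step 1: prey: 30+6-4=32; pred: 7+2-3=6
Step 2: prey: 32+6-3=35; pred: 6+1-3=4
Step 3: prey: 35+7-2=40; pred: 4+1-2=3
Step 4: prey: 40+8-2=46; pred: 3+1-1=3
Step 5: prey: 46+9-2=53; pred: 3+1-1=3
Step 6: prey: 53+10-3=60; pred: 3+1-1=3
Step 7: prey: 60+12-3=69; pred: 3+1-1=3
Step 8: prey: 69+13-4=78; pred: 3+2-1=4
Step 9: prey: 78+15-6=87; pred: 4+3-2=5
Step 10: prey: 87+17-8=96; pred: 5+4-2=7
Step 11: prey: 96+19-13=102; pred: 7+6-3=10
Max prey = 102 at step 11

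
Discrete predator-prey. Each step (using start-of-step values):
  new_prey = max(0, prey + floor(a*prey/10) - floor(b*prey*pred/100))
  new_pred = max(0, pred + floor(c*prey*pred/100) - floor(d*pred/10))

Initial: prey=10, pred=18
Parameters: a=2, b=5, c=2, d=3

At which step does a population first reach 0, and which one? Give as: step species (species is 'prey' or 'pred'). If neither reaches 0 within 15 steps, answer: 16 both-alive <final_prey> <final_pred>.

Answer: 16 both-alive 1 3

Derivation:
Step 1: prey: 10+2-9=3; pred: 18+3-5=16
Step 2: prey: 3+0-2=1; pred: 16+0-4=12
Step 3: prey: 1+0-0=1; pred: 12+0-3=9
Step 4: prey: 1+0-0=1; pred: 9+0-2=7
Step 5: prey: 1+0-0=1; pred: 7+0-2=5
Step 6: prey: 1+0-0=1; pred: 5+0-1=4
Step 7: prey: 1+0-0=1; pred: 4+0-1=3
Step 8: prey: 1+0-0=1; pred: 3+0-0=3
Steps 9-15: state stable at prey=1, pred=3 (no change)
No extinction within 15 steps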